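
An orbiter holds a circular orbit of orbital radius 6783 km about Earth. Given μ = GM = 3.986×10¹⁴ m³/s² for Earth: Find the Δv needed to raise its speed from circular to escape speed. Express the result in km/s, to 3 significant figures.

Δv ≈ 3.18 km/s

r = 6783 km = 6.783×10⁶ m.
Circular speed v_c = √(μ/r) = 7666 m/s.
Escape speed v_esc = √(2μ/r) = √2 × v_c = 10840 m/s.
Δv = v_esc − v_c = 3175 m/s = 3.175 km/s.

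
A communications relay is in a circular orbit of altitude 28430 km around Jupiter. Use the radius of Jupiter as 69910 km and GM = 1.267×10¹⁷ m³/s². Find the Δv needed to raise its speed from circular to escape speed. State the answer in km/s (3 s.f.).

r = 69910 + 28430 = 98340 km = 9.8340×10⁷ m.
Circular speed v_c = √(μ/r) = 35890 m/s.
Escape speed v_esc = √(2μ/r) = √2 × v_c = 50760 m/s.
Δv = v_esc − v_c = 14870 m/s = 14.87 km/s.

Δv ≈ 14.9 km/s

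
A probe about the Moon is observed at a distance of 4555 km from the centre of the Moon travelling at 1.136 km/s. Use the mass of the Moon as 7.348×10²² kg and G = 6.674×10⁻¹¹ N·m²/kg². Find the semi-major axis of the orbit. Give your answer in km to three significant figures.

a ≈ 5680 km

μ = GM = 6.674×10⁻¹¹ × 7.348×10²² = 4.904×10¹² m³/s².
r = 4.555×10⁶ m.
Specific orbital energy ε = v²/2 − μ/r = (1136)²/2 − 4.904×10¹²/4.555×10⁶ = -4.314×10⁵ J/kg.
Since ε = −μ/(2a), a = −μ/(2ε) = 5.684×10⁶ m = 5684.1 km.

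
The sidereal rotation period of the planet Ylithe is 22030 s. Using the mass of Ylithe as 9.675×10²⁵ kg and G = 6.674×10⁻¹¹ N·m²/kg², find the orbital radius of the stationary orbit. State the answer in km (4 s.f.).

r_sync ≈ 42980 km

μ = GM = 6.674×10⁻¹¹ × 9.675×10²⁵ = 6.457×10¹⁵ m³/s².
A synchronous orbit has period T, so by Kepler's third law a = (μT²/4π²)^(1/3).
μT²/4π² = 6.457×10¹⁵ × (2.203×10⁴)² / 39.48 = 7.938×10²² m³.
a = 4.298×10⁷ m = 42977 km.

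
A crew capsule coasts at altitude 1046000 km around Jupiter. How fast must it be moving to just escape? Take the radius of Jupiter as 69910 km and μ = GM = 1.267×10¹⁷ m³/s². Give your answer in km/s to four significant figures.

r = 69910 + 1046000 = 1115900 km = 1.1159×10⁹ m.
Escape speed v_esc = √(2μ/r) = √(2 × 1.267×10¹⁷ / 1.116×10⁹) = √(2.271×10⁸) = 15070 m/s.
= 15.07 km/s.

v_esc ≈ 15.07 km/s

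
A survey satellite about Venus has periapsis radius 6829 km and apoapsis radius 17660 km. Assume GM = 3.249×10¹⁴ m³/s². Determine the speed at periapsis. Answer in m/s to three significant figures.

Semi-major axis a = (r_p + r_a)/2 = 12244 km = 1.224×10⁷ m.
Vis-viva: v² = μ(2/r − 1/a) = 3.249×10¹⁴ × (2.929×10⁻⁷ − 8.167×10⁻⁸) = 6.862×10⁷ m²/s².
v = 8284 m/s.

v ≈ 8280 m/s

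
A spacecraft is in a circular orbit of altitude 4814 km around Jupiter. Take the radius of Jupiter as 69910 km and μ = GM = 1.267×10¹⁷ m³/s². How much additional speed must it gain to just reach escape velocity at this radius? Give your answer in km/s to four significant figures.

Δv ≈ 17.06 km/s

r = 69910 + 4814 = 74724 km = 7.4724×10⁷ m.
Circular speed v_c = √(μ/r) = 41180 m/s.
Escape speed v_esc = √(2μ/r) = √2 × v_c = 58230 m/s.
Δv = v_esc − v_c = 17060 m/s = 17.06 km/s.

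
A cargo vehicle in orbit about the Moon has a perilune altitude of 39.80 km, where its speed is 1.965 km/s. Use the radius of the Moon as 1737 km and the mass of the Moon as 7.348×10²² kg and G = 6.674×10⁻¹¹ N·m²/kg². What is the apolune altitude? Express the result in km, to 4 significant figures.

apolune altitude ≈ 2399 km

μ = GM = 6.674×10⁻¹¹ × 7.348×10²² = 4.904×10¹² m³/s².
r_p = 1737 + 39.80 = 1776.8 km = 1.777×10⁶ m.
Specific energy ε = v²/2 − μ/r = -8.294×10⁵ J/kg, so a = −μ/(2ε) = 2.956×10⁶ m.
The apsides satisfy r_p + r_a = 2a, so the apolune radius is 2a − r_p = 4.136×10⁶ m = 4135.7 km.
Apolune altitude = 4135.7 − 1737 = 2398.7 km.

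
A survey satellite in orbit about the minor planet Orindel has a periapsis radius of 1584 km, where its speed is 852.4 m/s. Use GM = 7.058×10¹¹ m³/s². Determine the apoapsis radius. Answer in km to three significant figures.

apoapsis radius ≈ 6990 km

r_p = 1.584×10⁶ m.
Specific energy ε = v²/2 − μ/r = -8.229×10⁴ J/kg, so a = −μ/(2ε) = 4.289×10⁶ m.
The apsides satisfy r_p + r_a = 2a, so the apoapsis radius is 2a − r_p = 6.993×10⁶ m = 6993.2 km.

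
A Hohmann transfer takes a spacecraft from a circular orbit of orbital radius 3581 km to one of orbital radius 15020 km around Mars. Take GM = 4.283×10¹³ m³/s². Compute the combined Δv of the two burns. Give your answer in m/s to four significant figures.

r₁ = 3581 km = 3.581×10⁶ m.
r₂ = 15020 km = 1.502×10⁷ m.
Transfer ellipse a_t = (r₁ + r₂)/2 = 9.300×10⁶ m.
At r₁: circular v_c1 = √(μ/r₁) = 3458 m/s; transfer-periapsis v_p = √[μ(2/r₁ − 1/a_t)] = 4395 m/s.
Δv₁ = v_p − v_c1 = 936.6 m/s.
At r₂: circular v_c2 = √(μ/r₂) = 1689 m/s; transfer-apoapsis v_a = √[μ(2/r₂ − 1/a_t)] = 1048 m/s.
Δv₂ = v_c2 − v_a = 640.8 m/s.
Total Δv = Δv₁ + Δv₂ = 1577 m/s.

Δv_total ≈ 1577 m/s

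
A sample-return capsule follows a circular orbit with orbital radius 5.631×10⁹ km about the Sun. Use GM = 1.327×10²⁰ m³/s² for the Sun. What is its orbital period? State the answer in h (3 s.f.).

T ≈ 2020000 h

r = 5.631×10⁹ km = 5.631×10¹² m.
Kepler's third law: T = 2π√(r³/μ) = 2π√((5.631×10¹²)³ / 1.327×10²⁰).
r³/μ = 1.346×10¹⁸ s², so T = 2π × 1.160×10⁹ = 7.288×10⁹ s.
Converting: 7.288×10⁹ s ÷ 3600 = 2.025×10⁶ h.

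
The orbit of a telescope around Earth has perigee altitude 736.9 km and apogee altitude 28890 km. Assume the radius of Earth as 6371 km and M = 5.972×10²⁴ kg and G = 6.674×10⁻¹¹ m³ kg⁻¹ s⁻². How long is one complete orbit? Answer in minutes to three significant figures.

T ≈ 511 minutes

μ = GM = 6.674×10⁻¹¹ × 5.972×10²⁴ = 3.986×10¹⁴ m³/s².
r_p = 6371 + 736.9 = 7107.9 km = 7.1079×10⁶ m.
r_a = 6371 + 28890 = 35261 km = 3.5261×10⁷ m.
Semi-major axis a = (r_p + r_a)/2 = (7107.9 + 35261)/2 = 21184 km = 2.118×10⁷ m.
By Kepler's third law T = 2π√(a³/μ) = 2π × 4.884×10³ = 3.069×10⁴ s.
= 511.4 minutes.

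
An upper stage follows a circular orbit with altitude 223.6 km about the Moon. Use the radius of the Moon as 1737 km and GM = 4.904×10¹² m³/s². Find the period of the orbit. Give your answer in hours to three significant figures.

T ≈ 2.16 hours

r = 1737 + 223.6 = 1960.6 km = 1.9606×10⁶ m.
Kepler's third law: T = 2π√(r³/μ) = 2π√((1.961×10⁶)³ / 4.904×10¹²).
r³/μ = 1.537×10⁶ s², so T = 2π × 1.240×10³ = 7.789×10³ s.
Converting: 7.789×10³ s ÷ 3600 = 2.164 hours.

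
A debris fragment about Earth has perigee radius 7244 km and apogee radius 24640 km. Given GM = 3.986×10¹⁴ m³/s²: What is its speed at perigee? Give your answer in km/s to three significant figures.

Semi-major axis a = (r_p + r_a)/2 = 15942 km = 1.594×10⁷ m.
Vis-viva: v² = μ(2/r − 1/a) = 3.986×10¹⁴ × (2.761×10⁻⁷ − 6.273×10⁻⁸) = 8.505×10⁷ m²/s².
v = 9222 m/s = 9.222 km/s.

v ≈ 9.22 km/s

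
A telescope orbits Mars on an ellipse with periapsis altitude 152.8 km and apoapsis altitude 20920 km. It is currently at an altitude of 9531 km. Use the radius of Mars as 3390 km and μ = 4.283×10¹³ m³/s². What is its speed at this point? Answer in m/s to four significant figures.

v ≈ 1885 m/s

r_p = 3390 + 152.8 = 3542.8 km = 3.5428×10⁶ m.
r_a = 3390 + 20920 = 24310 km = 2.4310×10⁷ m.
r = 3390 + 9531 = 12921 km = 1.292×10⁷ m.
Semi-major axis a = (r_p + r_a)/2 = 13926 km = 1.393×10⁷ m.
Vis-viva: v² = μ(2/r − 1/a) = 4.283×10¹³ × (1.548×10⁻⁷ − 7.181×10⁻⁸) = 3.554×10⁶ m²/s².
v = 1885 m/s.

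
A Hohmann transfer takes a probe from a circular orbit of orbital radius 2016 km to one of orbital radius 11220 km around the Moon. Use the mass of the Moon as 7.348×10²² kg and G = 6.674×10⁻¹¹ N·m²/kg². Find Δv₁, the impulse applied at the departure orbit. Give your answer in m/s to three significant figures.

μ = GM = 6.674×10⁻¹¹ × 7.348×10²² = 4.904×10¹² m³/s².
r₁ = 2016 km = 2.016×10⁶ m.
r₂ = 11220 km = 1.122×10⁷ m.
Transfer ellipse a_t = (r₁ + r₂)/2 = 6.618×10⁶ m.
At r₁: circular v_c1 = √(μ/r₁) = 1560 m/s; transfer-perilune v_p = √[μ(2/r₁ − 1/a_t)] = 2031 m/s.
Δv₁ = v_p − v_c1 = 471.1 m/s.

Δv ≈ 471 m/s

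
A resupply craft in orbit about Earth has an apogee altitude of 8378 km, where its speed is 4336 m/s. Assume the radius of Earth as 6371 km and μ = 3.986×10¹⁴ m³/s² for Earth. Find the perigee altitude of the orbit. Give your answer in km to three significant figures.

r_a = 6371 + 8378 = 14749 km = 1.475×10⁷ m.
Specific energy ε = v²/2 − μ/r = -1.763×10⁷ J/kg, so a = −μ/(2ε) = 1.131×10⁷ m.
The apsides satisfy r_p + r_a = 2a, so the perigee radius is 2a − r_a = 7.866×10⁶ m = 7866.5 km.
Perigee altitude = 7866.5 − 6371 = 1495.5 km.

perigee altitude ≈ 1500 km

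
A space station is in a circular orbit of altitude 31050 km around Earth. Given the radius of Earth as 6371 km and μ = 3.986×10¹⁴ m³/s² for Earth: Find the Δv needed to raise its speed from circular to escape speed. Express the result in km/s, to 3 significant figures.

Δv ≈ 1.35 km/s

r = 6371 + 31050 = 37421 km = 3.7421×10⁷ m.
Circular speed v_c = √(μ/r) = 3264 m/s.
Escape speed v_esc = √(2μ/r) = √2 × v_c = 4616 m/s.
Δv = v_esc − v_c = 1352 m/s = 1.352 km/s.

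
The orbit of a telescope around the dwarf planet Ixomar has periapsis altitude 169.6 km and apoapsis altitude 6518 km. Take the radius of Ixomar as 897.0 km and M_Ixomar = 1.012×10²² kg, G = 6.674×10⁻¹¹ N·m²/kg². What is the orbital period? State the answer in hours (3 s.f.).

μ = GM = 6.674×10⁻¹¹ × 1.012×10²² = 6.754×10¹¹ m³/s².
r_p = 897.0 + 169.6 = 1066.6 km = 1.0666×10⁶ m.
r_a = 897.0 + 6518 = 7415.0 km = 7.4150×10⁶ m.
Semi-major axis a = (r_p + r_a)/2 = (1066.6 + 7415.0)/2 = 4240.8 km = 4.241×10⁶ m.
By Kepler's third law T = 2π√(a³/μ) = 2π × 1.063×10⁴ = 6.677×10⁴ s.
= 18.55 hours.

T ≈ 18.5 hours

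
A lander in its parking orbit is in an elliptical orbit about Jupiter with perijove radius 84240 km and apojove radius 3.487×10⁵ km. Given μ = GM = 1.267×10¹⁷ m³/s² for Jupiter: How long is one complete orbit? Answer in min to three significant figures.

Semi-major axis a = (r_p + r_a)/2 = (84240 + 3.4870×10⁵)/2 = 2.1647×10⁵ km = 2.165×10⁸ m.
By Kepler's third law T = 2π√(a³/μ) = 2π × 8.948×10³ = 5.622×10⁴ s.
= 937.0 min.

T ≈ 937 min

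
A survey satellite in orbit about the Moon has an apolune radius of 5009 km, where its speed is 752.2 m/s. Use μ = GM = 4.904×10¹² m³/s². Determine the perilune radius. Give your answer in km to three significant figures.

perilune radius ≈ 2040 km

r_a = 5.009×10⁶ m.
Specific energy ε = v²/2 − μ/r = -6.961×10⁵ J/kg, so a = −μ/(2ε) = 3.522×10⁶ m.
The apsides satisfy r_p + r_a = 2a, so the perilune radius is 2a − r_a = 2.036×10⁶ m = 2035.6 km.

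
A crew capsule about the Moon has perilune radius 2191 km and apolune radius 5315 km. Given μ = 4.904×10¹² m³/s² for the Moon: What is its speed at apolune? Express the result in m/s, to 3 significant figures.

v ≈ 734 m/s

Semi-major axis a = (r_p + r_a)/2 = 3753.0 km = 3.753×10⁶ m.
Vis-viva: v² = μ(2/r − 1/a) = 4.904×10¹² × (3.763×10⁻⁷ − 2.665×10⁻⁷) = 5.387×10⁵ m²/s².
v = 733.9 m/s.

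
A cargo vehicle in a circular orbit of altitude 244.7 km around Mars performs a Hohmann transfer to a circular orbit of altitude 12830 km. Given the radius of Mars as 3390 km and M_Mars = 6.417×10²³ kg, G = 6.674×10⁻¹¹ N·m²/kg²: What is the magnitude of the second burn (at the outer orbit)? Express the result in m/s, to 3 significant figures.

Δv ≈ 642 m/s

μ = GM = 6.674×10⁻¹¹ × 6.417×10²³ = 4.283×10¹³ m³/s².
r₁ = 3390 + 244.7 = 3634.7 km = 3.6347×10⁶ m.
r₂ = 3390 + 12830 = 16220 km = 1.6220×10⁷ m.
Transfer ellipse a_t = (r₁ + r₂)/2 = 9.927×10⁶ m.
At r₁: circular v_c1 = √(μ/r₁) = 3433 m/s; transfer-periapsis v_p = √[μ(2/r₁ − 1/a_t)] = 4388 m/s.
At r₂: circular v_c2 = √(μ/r₂) = 1625 m/s; transfer-apoapsis v_a = √[μ(2/r₂ − 1/a_t)] = 983.2 m/s.
Δv₂ = v_c2 − v_a = 641.7 m/s.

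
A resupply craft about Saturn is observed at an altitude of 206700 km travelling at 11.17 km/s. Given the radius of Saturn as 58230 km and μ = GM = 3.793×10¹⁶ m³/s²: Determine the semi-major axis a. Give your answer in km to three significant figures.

r = 58230 + 206700 = 2.6493×10⁵ km = 2.649×10⁸ m.
Vis-viva rearranged: 1/a = 2/r − v²/μ = 7.549×10⁻⁹ − 3.289×10⁻⁹ = 4.260×10⁻⁹ m⁻¹.
a = 2.348×10⁸ m = 2.3476×10⁵ km.

a ≈ 2.35×10⁵ km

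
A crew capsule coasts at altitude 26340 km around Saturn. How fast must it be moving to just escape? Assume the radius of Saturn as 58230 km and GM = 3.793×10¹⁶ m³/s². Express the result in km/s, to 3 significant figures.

r = 58230 + 26340 = 84570 km = 8.4570×10⁷ m.
Escape speed v_esc = √(2μ/r) = √(2 × 3.793×10¹⁶ / 8.457×10⁷) = √(8.970×10⁸) = 29950 m/s.
= 29.95 km/s.

v_esc ≈ 30.0 km/s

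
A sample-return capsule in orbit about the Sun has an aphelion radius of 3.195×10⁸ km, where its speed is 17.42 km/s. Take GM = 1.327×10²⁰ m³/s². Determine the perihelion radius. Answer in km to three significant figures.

r_a = 3.195×10¹¹ m.
Specific energy ε = v²/2 − μ/r = -2.636×10⁸ J/kg, so a = −μ/(2ε) = 2.517×10¹¹ m.
The apsides satisfy r_p + r_a = 2a, so the perihelion radius is 2a − r_a = 1.839×10¹¹ m = 1.8390×10⁸ km.

perihelion radius ≈ 1.84×10⁸ km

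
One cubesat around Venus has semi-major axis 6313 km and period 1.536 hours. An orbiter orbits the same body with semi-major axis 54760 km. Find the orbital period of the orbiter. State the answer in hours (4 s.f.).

T₂ ≈ 39.24 hours

Kepler's third law: T² ∝ a³, so T₂ = T₁ (a₂/a₁)^(3/2).
a₂/a₁ = 8.674, (a₂/a₁)^(3/2) = 25.55.
T₂ = 1.536 × 25.55 = 39.24 hours.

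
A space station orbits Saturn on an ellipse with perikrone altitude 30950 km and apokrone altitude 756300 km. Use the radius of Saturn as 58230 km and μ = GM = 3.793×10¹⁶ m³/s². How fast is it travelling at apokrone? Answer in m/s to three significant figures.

r_p = 58230 + 30950 = 89180 km = 8.9180×10⁷ m.
r_a = 58230 + 756300 = 814530 km = 8.1453×10⁸ m.
Semi-major axis a = (r_p + r_a)/2 = 4.5186×10⁵ km = 4.519×10⁸ m.
Vis-viva: v² = μ(2/r − 1/a) = 3.793×10¹⁶ × (2.455×10⁻⁹ − 2.213×10⁻⁹) = 9.191×10⁶ m²/s².
v = 3032 m/s.

v ≈ 3030 m/s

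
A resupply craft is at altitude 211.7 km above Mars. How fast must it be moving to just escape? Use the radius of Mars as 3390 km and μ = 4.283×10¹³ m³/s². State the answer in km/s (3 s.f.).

r = 3390 + 211.7 = 3601.7 km = 3.6017×10⁶ m.
Escape speed v_esc = √(2μ/r) = √(2 × 4.283×10¹³ / 3.602×10⁶) = √(2.378×10⁷) = 4877 m/s.
= 4.877 km/s.

v_esc ≈ 4.88 km/s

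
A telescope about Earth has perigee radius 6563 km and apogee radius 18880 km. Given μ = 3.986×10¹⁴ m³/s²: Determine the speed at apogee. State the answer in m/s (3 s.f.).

Semi-major axis a = (r_p + r_a)/2 = 12722 km = 1.272×10⁷ m.
Vis-viva: v² = μ(2/r − 1/a) = 3.986×10¹⁴ × (1.059×10⁻⁷ − 7.861×10⁻⁸) = 1.089×10⁷ m²/s².
v = 3300 m/s.

v ≈ 3300 m/s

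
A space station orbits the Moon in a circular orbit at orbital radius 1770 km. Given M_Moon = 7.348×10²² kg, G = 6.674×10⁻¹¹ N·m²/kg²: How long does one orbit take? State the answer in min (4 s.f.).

T ≈ 111.4 min

μ = GM = 6.674×10⁻¹¹ × 7.348×10²² = 4.904×10¹² m³/s².
r = 1770 km = 1.770×10⁶ m.
Kepler's third law: T = 2π√(r³/μ) = 2π√((1.770×10⁶)³ / 4.904×10¹²).
r³/μ = 1.131×10⁶ s², so T = 2π × 1.063×10³ = 6.681×10³ s.
Converting: 6.681×10³ s ÷ 60.00 = 111.4 min.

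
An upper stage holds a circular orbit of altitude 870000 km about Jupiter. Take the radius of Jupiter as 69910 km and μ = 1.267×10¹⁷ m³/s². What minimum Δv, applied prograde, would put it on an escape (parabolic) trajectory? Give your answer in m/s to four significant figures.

r = 69910 + 870000 = 939910 km = 9.3991×10⁸ m.
Circular speed v_c = √(μ/r) = 11610 m/s.
Escape speed v_esc = √(2μ/r) = √2 × v_c = 16420 m/s.
Δv = v_esc − v_c = 4809 m/s.

Δv ≈ 4809 m/s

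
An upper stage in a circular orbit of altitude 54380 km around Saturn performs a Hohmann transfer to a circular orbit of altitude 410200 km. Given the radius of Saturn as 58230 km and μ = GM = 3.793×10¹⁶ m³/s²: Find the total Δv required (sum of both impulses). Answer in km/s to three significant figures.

Δv_total ≈ 8.35 km/s

r₁ = 58230 + 54380 = 112610 km = 1.1261×10⁸ m.
r₂ = 58230 + 410200 = 468430 km = 4.6843×10⁸ m.
Transfer ellipse a_t = (r₁ + r₂)/2 = 2.905×10⁸ m.
At r₁: circular v_c1 = √(μ/r₁) = 18350 m/s; transfer-perikrone v_p = √[μ(2/r₁ − 1/a_t)] = 23300 m/s.
Δv₁ = v_p − v_c1 = 4952 m/s.
At r₂: circular v_c2 = √(μ/r₂) = 8998 m/s; transfer-apokrone v_a = √[μ(2/r₂ − 1/a_t)] = 5602 m/s.
Δv₂ = v_c2 − v_a = 3396 m/s.
Total Δv = Δv₁ + Δv₂ = 8348 m/s = 8.348 km/s.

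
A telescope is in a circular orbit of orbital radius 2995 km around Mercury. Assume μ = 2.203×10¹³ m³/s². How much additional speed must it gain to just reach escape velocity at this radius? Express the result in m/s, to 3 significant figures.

r = 2995 km = 2.995×10⁶ m.
Circular speed v_c = √(μ/r) = 2712 m/s.
Escape speed v_esc = √(2μ/r) = √2 × v_c = 3836 m/s.
Δv = v_esc − v_c = 1123 m/s.

Δv ≈ 1120 m/s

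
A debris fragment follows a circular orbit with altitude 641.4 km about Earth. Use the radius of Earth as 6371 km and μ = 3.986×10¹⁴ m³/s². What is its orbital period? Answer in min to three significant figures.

r = 6371 + 641.4 = 7012.4 km = 7.0124×10⁶ m.
Kepler's third law: T = 2π√(r³/μ) = 2π√((7.012×10⁶)³ / 3.986×10¹⁴).
r³/μ = 8.651×10⁵ s², so T = 2π × 9.301×10² = 5.844×10³ s.
Converting: 5.844×10³ s ÷ 60.00 = 97.40 min.

T ≈ 97.4 min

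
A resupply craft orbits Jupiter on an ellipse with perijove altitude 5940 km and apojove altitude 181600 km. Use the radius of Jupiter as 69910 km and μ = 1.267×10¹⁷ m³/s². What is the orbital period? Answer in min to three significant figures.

r_p = 69910 + 5940 = 75850 km = 7.5850×10⁷ m.
r_a = 69910 + 181600 = 251510 km = 2.5151×10⁸ m.
Semi-major axis a = (r_p + r_a)/2 = (75850 + 2.5151×10⁵)/2 = 1.6368×10⁵ km = 1.637×10⁸ m.
By Kepler's third law T = 2π√(a³/μ) = 2π × 5.883×10³ = 3.696×10⁴ s.
= 616.1 min.

T ≈ 616 min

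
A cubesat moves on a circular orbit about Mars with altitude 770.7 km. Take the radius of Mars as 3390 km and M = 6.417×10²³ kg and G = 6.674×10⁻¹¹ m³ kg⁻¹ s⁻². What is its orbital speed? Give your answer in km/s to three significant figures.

v ≈ 3.21 km/s

μ = GM = 6.674×10⁻¹¹ × 6.417×10²³ = 4.283×10¹³ m³/s².
r = 3390 + 770.7 = 4160.7 km = 4.1607×10⁶ m.
For a circular orbit v = √(μ/r) = √(4.283×10¹³ / 4.161×10⁶) = √(1.029×10⁷) = 3208 m/s.
That is 3.208 km/s.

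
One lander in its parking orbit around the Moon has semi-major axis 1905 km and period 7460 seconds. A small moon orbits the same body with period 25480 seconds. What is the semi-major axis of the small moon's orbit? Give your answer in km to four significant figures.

Kepler's third law: a³ ∝ T², so a₂ = a₁ (T₂/T₁)^(2/3).
T₂/T₁ = 3.416, (T₂/T₁)^(2/3) = 2.268.
a₂ = 1905 × 2.268 = 4321 km.

a₂ ≈ 4321 km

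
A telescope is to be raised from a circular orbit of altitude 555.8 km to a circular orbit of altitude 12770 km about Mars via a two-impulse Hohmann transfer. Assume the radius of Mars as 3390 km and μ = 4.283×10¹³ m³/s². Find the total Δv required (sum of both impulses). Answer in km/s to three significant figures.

r₁ = 3390 + 555.8 = 3945.8 km = 3.9458×10⁶ m.
r₂ = 3390 + 12770 = 16160 km = 1.6160×10⁷ m.
Transfer ellipse a_t = (r₁ + r₂)/2 = 1.005×10⁷ m.
At r₁: circular v_c1 = √(μ/r₁) = 3295 m/s; transfer-periapsis v_p = √[μ(2/r₁ − 1/a_t)] = 4177 m/s.
Δv₁ = v_p − v_c1 = 882.5 m/s.
At r₂: circular v_c2 = √(μ/r₂) = 1628 m/s; transfer-apoapsis v_a = √[μ(2/r₂ − 1/a_t)] = 1020 m/s.
Δv₂ = v_c2 − v_a = 608.1 m/s.
Total Δv = Δv₁ + Δv₂ = 1491 m/s = 1.491 km/s.

Δv_total ≈ 1.49 km/s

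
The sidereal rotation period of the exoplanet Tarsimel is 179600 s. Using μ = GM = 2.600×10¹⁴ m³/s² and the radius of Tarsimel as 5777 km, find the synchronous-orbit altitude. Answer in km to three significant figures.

A synchronous orbit has period T, so by Kepler's third law a = (μT²/4π²)^(1/3).
μT²/4π² = 2.600×10¹⁴ × (1.796×10⁵)² / 39.48 = 2.124×10²³ m³.
a = 5.967×10⁷ m = 59668 km.
Altitude h = a − R = 59668 − 5777 = 53891 km.

h_sync ≈ 53900 km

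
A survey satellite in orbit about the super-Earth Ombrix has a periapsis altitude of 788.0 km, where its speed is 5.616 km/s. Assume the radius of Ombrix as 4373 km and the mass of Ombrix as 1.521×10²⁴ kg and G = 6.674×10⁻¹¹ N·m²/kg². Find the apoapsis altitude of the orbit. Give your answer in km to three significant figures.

apoapsis altitude ≈ 16500 km

μ = GM = 6.674×10⁻¹¹ × 1.521×10²⁴ = 1.015×10¹⁴ m³/s².
r_p = 4373 + 788.0 = 5161.0 km = 5.161×10⁶ m.
Specific energy ε = v²/2 − μ/r = -3.899×10⁶ J/kg, so a = −μ/(2ε) = 1.302×10⁷ m.
The apsides satisfy r_p + r_a = 2a, so the apoapsis radius is 2a − r_p = 2.087×10⁷ m = 20873 km.
Apoapsis altitude = 20873 − 4373 = 16500 km.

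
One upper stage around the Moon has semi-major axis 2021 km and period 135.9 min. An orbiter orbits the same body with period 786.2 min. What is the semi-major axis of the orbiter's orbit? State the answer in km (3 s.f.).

Kepler's third law: a³ ∝ T², so a₂ = a₁ (T₂/T₁)^(2/3).
T₂/T₁ = 5.785, (T₂/T₁)^(2/3) = 3.223.
a₂ = 2021 × 3.223 = 6513 km.

a₂ ≈ 6510 km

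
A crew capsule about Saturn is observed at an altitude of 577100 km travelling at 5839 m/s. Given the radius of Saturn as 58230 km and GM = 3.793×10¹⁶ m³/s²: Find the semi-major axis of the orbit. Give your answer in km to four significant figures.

a ≈ 4.446×10⁵ km

r = 58230 + 577100 = 6.3533×10⁵ km = 6.353×10⁸ m.
Vis-viva rearranged: 1/a = 2/r − v²/μ = 3.148×10⁻⁹ − 8.989×10⁻¹⁰ = 2.249×10⁻⁹ m⁻¹.
a = 4.446×10⁸ m = 4.4462×10⁵ km.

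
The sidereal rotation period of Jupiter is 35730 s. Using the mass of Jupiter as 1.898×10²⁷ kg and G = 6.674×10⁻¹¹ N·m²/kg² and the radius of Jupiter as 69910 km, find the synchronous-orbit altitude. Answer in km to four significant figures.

μ = GM = 6.674×10⁻¹¹ × 1.898×10²⁷ = 1.267×10¹⁷ m³/s².
A synchronous orbit has period T, so by Kepler's third law a = (μT²/4π²)^(1/3).
μT²/4π² = 1.267×10¹⁷ × (3.573×10⁴)² / 39.48 = 4.096×10²⁴ m³.
a = 1.600×10⁸ m = 1.6000×10⁵ km.
Altitude h = a − R = 1.6000×10⁵ − 69910 = 90094 km.

h_sync ≈ 90090 km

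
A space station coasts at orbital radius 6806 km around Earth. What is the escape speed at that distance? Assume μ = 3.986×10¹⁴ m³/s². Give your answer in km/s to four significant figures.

v_esc ≈ 10.82 km/s

r = 6806 km = 6.806×10⁶ m.
Escape speed v_esc = √(2μ/r) = √(2 × 3.986×10¹⁴ / 6.806×10⁶) = √(1.171×10⁸) = 10820 m/s.
= 10.82 km/s.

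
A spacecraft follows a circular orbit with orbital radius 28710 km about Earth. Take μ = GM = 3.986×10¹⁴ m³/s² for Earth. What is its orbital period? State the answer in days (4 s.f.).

T ≈ 0.5603 days

r = 28710 km = 2.871×10⁷ m.
Kepler's third law: T = 2π√(r³/μ) = 2π√((2.871×10⁷)³ / 3.986×10¹⁴).
r³/μ = 5.937×10⁷ s², so T = 2π × 7.705×10³ = 4.841×10⁴ s.
Converting: 4.841×10⁴ s ÷ 86400 = 0.5603 days.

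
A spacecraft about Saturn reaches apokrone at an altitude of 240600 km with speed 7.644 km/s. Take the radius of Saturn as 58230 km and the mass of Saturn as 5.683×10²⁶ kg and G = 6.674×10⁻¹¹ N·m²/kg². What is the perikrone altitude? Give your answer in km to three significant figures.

perikrone altitude ≈ 31100 km

μ = GM = 6.674×10⁻¹¹ × 5.683×10²⁶ = 3.793×10¹⁶ m³/s².
r_a = 58230 + 240600 = 2.9883×10⁵ km = 2.988×10⁸ m.
Specific energy ε = v²/2 − μ/r = -9.771×10⁷ J/kg, so a = −μ/(2ε) = 1.941×10⁸ m.
The apsides satisfy r_p + r_a = 2a, so the perikrone radius is 2a − r_a = 8.935×10⁷ m = 89353 km.
Perikrone altitude = 89353 − 58230 = 31123 km.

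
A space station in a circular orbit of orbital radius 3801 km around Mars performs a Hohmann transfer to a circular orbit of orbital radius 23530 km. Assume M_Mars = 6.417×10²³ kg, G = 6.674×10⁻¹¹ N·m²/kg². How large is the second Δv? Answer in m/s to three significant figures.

μ = GM = 6.674×10⁻¹¹ × 6.417×10²³ = 4.283×10¹³ m³/s².
r₁ = 3801 km = 3.801×10⁶ m.
r₂ = 23530 km = 2.353×10⁷ m.
Transfer ellipse a_t = (r₁ + r₂)/2 = 1.367×10⁷ m.
At r₁: circular v_c1 = √(μ/r₁) = 3357 m/s; transfer-periapsis v_p = √[μ(2/r₁ − 1/a_t)] = 4405 m/s.
At r₂: circular v_c2 = √(μ/r₂) = 1349 m/s; transfer-apoapsis v_a = √[μ(2/r₂ − 1/a_t)] = 711.5 m/s.
Δv₂ = v_c2 − v_a = 637.6 m/s.

Δv ≈ 638 m/s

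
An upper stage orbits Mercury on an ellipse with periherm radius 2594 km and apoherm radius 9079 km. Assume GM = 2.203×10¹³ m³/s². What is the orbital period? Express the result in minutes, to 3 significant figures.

Semi-major axis a = (r_p + r_a)/2 = (2594.0 + 9079.0)/2 = 5836.5 km = 5.836×10⁶ m.
By Kepler's third law T = 2π√(a³/μ) = 2π × 3.004×10³ = 1.888×10⁴ s.
= 314.6 minutes.

T ≈ 315 minutes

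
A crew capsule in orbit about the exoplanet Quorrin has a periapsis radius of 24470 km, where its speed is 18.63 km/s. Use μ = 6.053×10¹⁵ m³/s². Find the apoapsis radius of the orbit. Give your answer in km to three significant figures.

r_p = 2.447×10⁷ m.
Specific energy ε = v²/2 − μ/r = -7.383×10⁷ J/kg, so a = −μ/(2ε) = 4.100×10⁷ m.
The apsides satisfy r_p + r_a = 2a, so the apoapsis radius is 2a − r_p = 5.752×10⁷ m = 57520 km.

apoapsis radius ≈ 57500 km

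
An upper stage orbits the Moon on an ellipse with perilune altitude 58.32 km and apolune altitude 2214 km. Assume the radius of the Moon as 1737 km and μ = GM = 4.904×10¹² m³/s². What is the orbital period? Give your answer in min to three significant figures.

r_p = 1737 + 58.32 = 1795.3 km = 1.7953×10⁶ m.
r_a = 1737 + 2214 = 3951.0 km = 3.9510×10⁶ m.
Semi-major axis a = (r_p + r_a)/2 = (1795.3 + 3951.0)/2 = 2873.2 km = 2.873×10⁶ m.
By Kepler's third law T = 2π√(a³/μ) = 2π × 2.199×10³ = 1.382×10⁴ s.
= 230.3 min.

T ≈ 230 min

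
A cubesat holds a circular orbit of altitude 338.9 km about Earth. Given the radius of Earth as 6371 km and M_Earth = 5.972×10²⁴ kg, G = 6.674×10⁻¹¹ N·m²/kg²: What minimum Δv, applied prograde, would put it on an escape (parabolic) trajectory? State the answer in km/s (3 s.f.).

Δv ≈ 3.19 km/s

μ = GM = 6.674×10⁻¹¹ × 5.972×10²⁴ = 3.986×10¹⁴ m³/s².
r = 6371 + 338.9 = 6709.9 km = 6.7099×10⁶ m.
Circular speed v_c = √(μ/r) = 7707 m/s.
Escape speed v_esc = √(2μ/r) = √2 × v_c = 10900 m/s.
Δv = v_esc − v_c = 3192 m/s = 3.192 km/s.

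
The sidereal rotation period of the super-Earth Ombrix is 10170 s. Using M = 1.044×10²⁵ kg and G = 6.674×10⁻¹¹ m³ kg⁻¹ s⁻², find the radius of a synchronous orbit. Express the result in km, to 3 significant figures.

r_sync ≈ 12200 km

μ = GM = 6.674×10⁻¹¹ × 1.044×10²⁵ = 6.968×10¹⁴ m³/s².
A synchronous orbit has period T, so by Kepler's third law a = (μT²/4π²)^(1/3).
μT²/4π² = 6.968×10¹⁴ × (1.017×10⁴)² / 39.48 = 1.825×10²¹ m³.
a = 1.222×10⁷ m = 12221 km.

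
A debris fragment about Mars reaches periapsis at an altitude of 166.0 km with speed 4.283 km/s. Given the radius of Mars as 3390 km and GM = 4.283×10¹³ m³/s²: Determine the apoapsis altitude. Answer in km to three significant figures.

apoapsis altitude ≈ 7960 km

r_p = 3390 + 166.0 = 3556.0 km = 3.556×10⁶ m.
Specific energy ε = v²/2 − μ/r = -2.872×10⁶ J/kg, so a = −μ/(2ε) = 7.455×10⁶ m.
The apsides satisfy r_p + r_a = 2a, so the apoapsis radius is 2a − r_p = 1.135×10⁷ m = 11355 km.
Apoapsis altitude = 11355 − 3390 = 7964.9 km.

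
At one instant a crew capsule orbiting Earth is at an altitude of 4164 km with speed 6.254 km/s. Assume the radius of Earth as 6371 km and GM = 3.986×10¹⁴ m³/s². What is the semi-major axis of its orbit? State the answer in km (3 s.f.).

a ≈ 10900 km

r = 6371 + 4164 = 10535 km = 1.054×10⁷ m.
Vis-viva rearranged: 1/a = 2/r − v²/μ = 1.898×10⁻⁷ − 9.812×10⁻⁸ = 9.172×10⁻⁸ m⁻¹.
a = 1.090×10⁷ m = 10903 km.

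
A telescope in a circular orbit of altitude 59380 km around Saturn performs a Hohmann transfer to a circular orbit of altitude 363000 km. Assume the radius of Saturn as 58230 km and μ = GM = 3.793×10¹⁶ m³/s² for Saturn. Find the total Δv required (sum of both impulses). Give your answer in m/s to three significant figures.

Δv_total ≈ 7720 m/s

r₁ = 58230 + 59380 = 117610 km = 1.1761×10⁸ m.
r₂ = 58230 + 363000 = 421230 km = 4.2123×10⁸ m.
Transfer ellipse a_t = (r₁ + r₂)/2 = 2.694×10⁸ m.
At r₁: circular v_c1 = √(μ/r₁) = 17960 m/s; transfer-perikrone v_p = √[μ(2/r₁ − 1/a_t)] = 22460 m/s.
Δv₁ = v_p − v_c1 = 4497 m/s.
At r₂: circular v_c2 = √(μ/r₂) = 9489 m/s; transfer-apokrone v_a = √[μ(2/r₂ − 1/a_t)] = 6270 m/s.
Δv₂ = v_c2 − v_a = 3220 m/s.
Total Δv = Δv₁ + Δv₂ = 7716 m/s.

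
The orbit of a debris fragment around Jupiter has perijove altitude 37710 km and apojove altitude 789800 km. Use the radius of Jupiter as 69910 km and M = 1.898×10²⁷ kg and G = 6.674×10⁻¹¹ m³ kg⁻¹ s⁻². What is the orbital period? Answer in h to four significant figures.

T ≈ 52.16 h

μ = GM = 6.674×10⁻¹¹ × 1.898×10²⁷ = 1.267×10¹⁷ m³/s².
r_p = 69910 + 37710 = 107620 km = 1.0762×10⁸ m.
r_a = 69910 + 789800 = 859710 km = 8.5971×10⁸ m.
Semi-major axis a = (r_p + r_a)/2 = (1.0762×10⁵ + 8.5971×10⁵)/2 = 4.8366×10⁵ km = 4.837×10⁸ m.
By Kepler's third law T = 2π√(a³/μ) = 2π × 2.989×10⁴ = 1.878×10⁵ s.
= 52.16 h.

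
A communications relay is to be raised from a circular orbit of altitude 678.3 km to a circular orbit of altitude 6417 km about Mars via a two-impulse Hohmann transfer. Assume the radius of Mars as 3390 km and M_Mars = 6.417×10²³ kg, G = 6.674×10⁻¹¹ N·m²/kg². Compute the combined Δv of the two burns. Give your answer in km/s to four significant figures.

Δv_total ≈ 1.103 km/s

μ = GM = 6.674×10⁻¹¹ × 6.417×10²³ = 4.283×10¹³ m³/s².
r₁ = 3390 + 678.3 = 4068.3 km = 4.0683×10⁶ m.
r₂ = 3390 + 6417 = 9807.0 km = 9.8070×10⁶ m.
Transfer ellipse a_t = (r₁ + r₂)/2 = 6.938×10⁶ m.
At r₁: circular v_c1 = √(μ/r₁) = 3245 m/s; transfer-periapsis v_p = √[μ(2/r₁ − 1/a_t)] = 3858 m/s.
Δv₁ = v_p − v_c1 = 613.0 m/s.
At r₂: circular v_c2 = √(μ/r₂) = 2090 m/s; transfer-apoapsis v_a = √[μ(2/r₂ − 1/a_t)] = 1600 m/s.
Δv₂ = v_c2 − v_a = 489.5 m/s.
Total Δv = Δv₁ + Δv₂ = 1103 m/s = 1.103 km/s.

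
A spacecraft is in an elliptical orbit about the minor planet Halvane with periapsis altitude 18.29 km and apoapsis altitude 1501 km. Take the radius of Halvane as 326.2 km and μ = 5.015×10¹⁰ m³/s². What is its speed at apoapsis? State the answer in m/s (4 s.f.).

r_p = 326.2 + 18.29 = 344.49 km = 3.4449×10⁵ m.
r_a = 326.2 + 1501 = 1827.2 km = 1.8272×10⁶ m.
Semi-major axis a = (r_p + r_a)/2 = 1085.8 km = 1.086×10⁶ m.
Vis-viva: v² = μ(2/r − 1/a) = 5.015×10¹⁰ × (1.095×10⁻⁶ − 9.209×10⁻⁷) = 8.708×10³ m²/s².
v = 93.31 m/s.

v ≈ 93.31 m/s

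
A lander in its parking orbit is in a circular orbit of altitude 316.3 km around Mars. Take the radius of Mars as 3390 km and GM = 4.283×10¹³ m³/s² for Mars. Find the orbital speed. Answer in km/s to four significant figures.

r = 3390 + 316.3 = 3706.3 km = 3.7063×10⁶ m.
For a circular orbit v = √(μ/r) = √(4.283×10¹³ / 3.706×10⁶) = √(1.156×10⁷) = 3399 m/s.
That is 3.399 km/s.

v ≈ 3.399 km/s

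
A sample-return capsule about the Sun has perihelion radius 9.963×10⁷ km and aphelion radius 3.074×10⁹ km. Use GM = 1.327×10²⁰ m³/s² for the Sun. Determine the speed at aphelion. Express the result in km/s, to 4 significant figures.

Semi-major axis a = (r_p + r_a)/2 = 1.5868×10⁹ km = 1.587×10¹² m.
Vis-viva: v² = μ(2/r − 1/a) = 1.327×10²⁰ × (6.506×10⁻¹³ − 6.302×10⁻¹³) = 2.710×10⁶ m²/s².
v = 1646 m/s = 1.646 km/s.

v ≈ 1.646 km/s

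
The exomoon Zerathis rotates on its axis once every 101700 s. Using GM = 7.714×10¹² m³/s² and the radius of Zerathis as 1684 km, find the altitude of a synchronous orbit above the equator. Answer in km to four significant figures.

h_sync ≈ 10960 km

A synchronous orbit has period T, so by Kepler's third law a = (μT²/4π²)^(1/3).
μT²/4π² = 7.714×10¹² × (1.017×10⁵)² / 39.48 = 2.021×10²¹ m³.
a = 1.264×10⁷ m = 12643 km.
Altitude h = a − R = 12643 − 1684 = 10959 km.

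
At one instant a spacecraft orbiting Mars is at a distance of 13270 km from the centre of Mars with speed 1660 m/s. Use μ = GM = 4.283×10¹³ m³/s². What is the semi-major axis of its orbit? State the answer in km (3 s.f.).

r = 1.327×10⁷ m.
Specific orbital energy ε = v²/2 − μ/r = (1660)²/2 − 4.283×10¹³/1.327×10⁷ = -1.850×10⁶ J/kg.
Since ε = −μ/(2a), a = −μ/(2ε) = 1.158×10⁷ m = 11577 km.

a ≈ 11600 km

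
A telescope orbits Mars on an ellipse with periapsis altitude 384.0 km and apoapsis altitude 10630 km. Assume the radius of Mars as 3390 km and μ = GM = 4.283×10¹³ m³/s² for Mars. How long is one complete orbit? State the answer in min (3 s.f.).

r_p = 3390 + 384.0 = 3774.0 km = 3.7740×10⁶ m.
r_a = 3390 + 10630 = 14020 km = 1.4020×10⁷ m.
Semi-major axis a = (r_p + r_a)/2 = (3774.0 + 14020)/2 = 8897.0 km = 8.897×10⁶ m.
By Kepler's third law T = 2π√(a³/μ) = 2π × 4.055×10³ = 2.548×10⁴ s.
= 424.6 min.

T ≈ 425 min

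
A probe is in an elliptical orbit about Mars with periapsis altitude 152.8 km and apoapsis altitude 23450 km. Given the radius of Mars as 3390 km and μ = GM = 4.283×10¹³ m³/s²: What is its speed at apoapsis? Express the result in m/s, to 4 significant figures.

v ≈ 610.0 m/s

r_p = 3390 + 152.8 = 3542.8 km = 3.5428×10⁶ m.
r_a = 3390 + 23450 = 26840 km = 2.6840×10⁷ m.
Semi-major axis a = (r_p + r_a)/2 = 15191 km = 1.519×10⁷ m.
Vis-viva: v² = μ(2/r − 1/a) = 4.283×10¹³ × (7.452×10⁻⁸ − 6.583×10⁻⁸) = 3.721×10⁵ m²/s².
v = 610.0 m/s.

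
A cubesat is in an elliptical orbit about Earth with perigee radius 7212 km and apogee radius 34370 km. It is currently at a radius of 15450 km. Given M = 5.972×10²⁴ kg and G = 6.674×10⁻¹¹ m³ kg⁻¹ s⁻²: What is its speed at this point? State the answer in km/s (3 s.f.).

μ = GM = 6.674×10⁻¹¹ × 5.972×10²⁴ = 3.986×10¹⁴ m³/s².
Semi-major axis a = (r_p + r_a)/2 = 20791 km = 2.079×10⁷ m.
Vis-viva: v² = μ(2/r − 1/a) = 3.986×10¹⁴ × (1.294×10⁻⁷ − 4.810×10⁻⁸) = 3.242×10⁷ m²/s².
v = 5694 m/s = 5.694 km/s.

v ≈ 5.69 km/s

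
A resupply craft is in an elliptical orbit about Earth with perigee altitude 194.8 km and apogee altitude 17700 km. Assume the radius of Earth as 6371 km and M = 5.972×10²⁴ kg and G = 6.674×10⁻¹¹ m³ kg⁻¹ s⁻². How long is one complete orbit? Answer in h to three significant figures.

T ≈ 5.24 h

μ = GM = 6.674×10⁻¹¹ × 5.972×10²⁴ = 3.986×10¹⁴ m³/s².
r_p = 6371 + 194.8 = 6565.8 km = 6.5658×10⁶ m.
r_a = 6371 + 17700 = 24071 km = 2.4071×10⁷ m.
Semi-major axis a = (r_p + r_a)/2 = (6565.8 + 24071)/2 = 15318 km = 1.532×10⁷ m.
By Kepler's third law T = 2π√(a³/μ) = 2π × 3.003×10³ = 1.887×10⁴ s.
= 5.241 h.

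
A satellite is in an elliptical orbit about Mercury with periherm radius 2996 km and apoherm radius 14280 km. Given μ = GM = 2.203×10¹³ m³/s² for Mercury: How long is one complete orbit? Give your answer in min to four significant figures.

Semi-major axis a = (r_p + r_a)/2 = (2996.0 + 14280)/2 = 8638.0 km = 8.638×10⁶ m.
By Kepler's third law T = 2π√(a³/μ) = 2π × 5.409×10³ = 3.399×10⁴ s.
= 566.4 min.

T ≈ 566.4 min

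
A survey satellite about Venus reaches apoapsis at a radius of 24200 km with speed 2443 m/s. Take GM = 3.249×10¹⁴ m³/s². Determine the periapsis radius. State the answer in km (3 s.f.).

periapsis radius ≈ 6920 km

r_a = 2.420×10⁷ m.
Specific energy ε = v²/2 − μ/r = -1.044×10⁷ J/kg, so a = −μ/(2ε) = 1.556×10⁷ m.
The apsides satisfy r_p + r_a = 2a, so the periapsis radius is 2a − r_a = 6.916×10⁶ m = 6916.2 km.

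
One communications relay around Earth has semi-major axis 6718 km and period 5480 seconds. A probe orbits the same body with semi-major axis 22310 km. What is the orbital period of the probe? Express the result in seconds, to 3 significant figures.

T₂ ≈ 33200 seconds

Kepler's third law: T² ∝ a³, so T₂ = T₁ (a₂/a₁)^(3/2).
a₂/a₁ = 3.321, (a₂/a₁)^(3/2) = 6.052.
T₂ = 5480 × 6.052 = 33160 seconds.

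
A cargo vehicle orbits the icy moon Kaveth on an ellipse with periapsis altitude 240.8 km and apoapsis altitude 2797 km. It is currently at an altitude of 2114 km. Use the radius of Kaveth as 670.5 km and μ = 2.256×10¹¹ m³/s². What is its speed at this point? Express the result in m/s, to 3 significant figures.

r_p = 670.5 + 240.8 = 911.30 km = 9.1130×10⁵ m.
r_a = 670.5 + 2797 = 3467.5 km = 3.4675×10⁶ m.
r = 670.5 + 2114 = 2784.5 km = 2.784×10⁶ m.
Semi-major axis a = (r_p + r_a)/2 = 2189.4 km = 2.189×10⁶ m.
Vis-viva: v² = μ(2/r − 1/a) = 2.256×10¹¹ × (7.183×10⁻⁷ − 4.567×10⁻⁷) = 5.900×10⁴ m²/s².
v = 242.9 m/s.

v ≈ 243 m/s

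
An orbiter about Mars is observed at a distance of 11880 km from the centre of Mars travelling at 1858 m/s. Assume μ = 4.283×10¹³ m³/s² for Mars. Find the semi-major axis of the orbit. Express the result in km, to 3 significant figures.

a ≈ 11400 km

r = 1.188×10⁷ m.
Specific orbital energy ε = v²/2 − μ/r = (1858)²/2 − 4.283×10¹³/1.188×10⁷ = -1.879×10⁶ J/kg.
Since ε = −μ/(2a), a = −μ/(2ε) = 1.140×10⁷ m = 11396 km.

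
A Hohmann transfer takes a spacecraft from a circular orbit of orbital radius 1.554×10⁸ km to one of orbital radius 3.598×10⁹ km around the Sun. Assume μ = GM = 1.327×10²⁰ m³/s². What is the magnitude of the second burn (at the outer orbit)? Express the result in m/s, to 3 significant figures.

Δv ≈ 4330 m/s

r₁ = 1.554×10⁸ km = 1.554×10¹¹ m.
r₂ = 3.598×10⁹ km = 3.598×10¹² m.
Transfer ellipse a_t = (r₁ + r₂)/2 = 1.877×10¹² m.
At r₁: circular v_c1 = √(μ/r₁) = 29220 m/s; transfer-perihelion v_p = √[μ(2/r₁ − 1/a_t)] = 40460 m/s.
At r₂: circular v_c2 = √(μ/r₂) = 6073 m/s; transfer-aphelion v_a = √[μ(2/r₂ − 1/a_t)] = 1748 m/s.
Δv₂ = v_c2 − v_a = 4325 m/s.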